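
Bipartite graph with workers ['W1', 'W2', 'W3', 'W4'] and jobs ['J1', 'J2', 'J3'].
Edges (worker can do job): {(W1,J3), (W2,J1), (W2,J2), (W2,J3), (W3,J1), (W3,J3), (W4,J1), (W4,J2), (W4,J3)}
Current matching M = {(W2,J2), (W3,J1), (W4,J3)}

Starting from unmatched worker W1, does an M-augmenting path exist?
No augmenting path from W1

Alternating search from W1 reaches jobs: {J1, J2, J3}.
Every reachable job is already matched in M, and following those matched edges back to workers exposes no further unvisited jobs.
No M-augmenting path from W1 exists.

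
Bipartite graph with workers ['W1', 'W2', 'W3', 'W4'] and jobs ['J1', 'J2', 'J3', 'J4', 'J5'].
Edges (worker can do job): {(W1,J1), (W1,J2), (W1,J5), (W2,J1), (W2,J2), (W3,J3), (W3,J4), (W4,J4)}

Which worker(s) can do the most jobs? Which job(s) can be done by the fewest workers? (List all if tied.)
Most versatile: W1 (3 jobs); Least covered: J3, J5 (1 workers)

Worker degrees (jobs they can do): W1:3, W2:2, W3:2, W4:1
Job degrees (workers who can do it): J1:2, J2:2, J3:1, J4:2, J5:1

Maximum worker degree is 3, achieved by: W1
Minimum job degree is 1, achieved by: J3, J5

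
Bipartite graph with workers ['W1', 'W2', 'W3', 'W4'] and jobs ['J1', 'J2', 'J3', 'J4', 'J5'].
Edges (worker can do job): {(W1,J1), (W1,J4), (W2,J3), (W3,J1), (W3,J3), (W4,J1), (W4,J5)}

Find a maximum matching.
Matching: {(W1,J4), (W2,J3), (W3,J1), (W4,J5)}

Maximum matching (size 4):
  W1 → J4
  W2 → J3
  W3 → J1
  W4 → J5

Each worker is assigned to at most one job, and each job to at most one worker.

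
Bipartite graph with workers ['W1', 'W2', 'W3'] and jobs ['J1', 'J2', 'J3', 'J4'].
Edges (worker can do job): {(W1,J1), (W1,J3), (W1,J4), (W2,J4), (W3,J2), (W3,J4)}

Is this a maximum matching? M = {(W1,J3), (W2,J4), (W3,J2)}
Yes, size 3 is maximum

Proposed matching has size 3.
Maximum matching size for this graph: 3.

This is a maximum matching.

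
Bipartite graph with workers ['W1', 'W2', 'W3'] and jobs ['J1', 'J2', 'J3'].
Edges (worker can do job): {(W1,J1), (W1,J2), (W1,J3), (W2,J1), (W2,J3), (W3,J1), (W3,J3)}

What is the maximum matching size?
Maximum matching size = 3

Maximum matching: {(W1,J2), (W2,J3), (W3,J1)}
Size: 3

This assigns 3 workers to 3 distinct jobs.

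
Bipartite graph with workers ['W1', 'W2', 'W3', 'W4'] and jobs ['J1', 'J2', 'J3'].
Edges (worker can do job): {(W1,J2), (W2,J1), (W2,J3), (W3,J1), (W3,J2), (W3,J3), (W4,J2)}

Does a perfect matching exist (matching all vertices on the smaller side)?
Yes, perfect matching exists (size 3)

Perfect matching: {(W2,J3), (W3,J1), (W4,J2)}
All 3 vertices on the smaller side are matched.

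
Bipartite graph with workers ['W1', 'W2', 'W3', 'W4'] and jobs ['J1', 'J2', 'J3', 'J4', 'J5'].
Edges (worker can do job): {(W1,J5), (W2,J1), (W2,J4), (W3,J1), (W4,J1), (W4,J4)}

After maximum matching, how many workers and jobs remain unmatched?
Unmatched: 1 workers, 2 jobs

Maximum matching size: 3
Workers: 4 total, 3 matched, 1 unmatched
Jobs: 5 total, 3 matched, 2 unmatched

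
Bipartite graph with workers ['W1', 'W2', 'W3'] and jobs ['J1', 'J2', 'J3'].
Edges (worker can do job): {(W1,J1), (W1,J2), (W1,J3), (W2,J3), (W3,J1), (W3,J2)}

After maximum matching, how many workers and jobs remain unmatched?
Unmatched: 0 workers, 0 jobs

Maximum matching size: 3
Workers: 3 total, 3 matched, 0 unmatched
Jobs: 3 total, 3 matched, 0 unmatched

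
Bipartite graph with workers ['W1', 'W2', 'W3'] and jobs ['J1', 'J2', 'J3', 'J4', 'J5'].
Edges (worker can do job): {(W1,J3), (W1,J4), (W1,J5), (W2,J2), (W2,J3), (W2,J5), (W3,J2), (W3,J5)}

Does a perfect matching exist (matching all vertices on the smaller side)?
Yes, perfect matching exists (size 3)

Perfect matching: {(W1,J4), (W2,J5), (W3,J2)}
All 3 vertices on the smaller side are matched.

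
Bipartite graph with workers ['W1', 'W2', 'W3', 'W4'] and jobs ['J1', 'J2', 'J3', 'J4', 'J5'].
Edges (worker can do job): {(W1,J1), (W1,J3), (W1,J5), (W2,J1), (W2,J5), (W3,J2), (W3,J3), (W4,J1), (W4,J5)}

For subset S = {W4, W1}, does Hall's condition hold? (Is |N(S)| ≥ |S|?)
Yes: |N(S)| = 3, |S| = 2

Subset S = {W4, W1}
Neighbors N(S) = {J1, J3, J5}

|N(S)| = 3, |S| = 2
Hall's condition: |N(S)| ≥ |S| is satisfied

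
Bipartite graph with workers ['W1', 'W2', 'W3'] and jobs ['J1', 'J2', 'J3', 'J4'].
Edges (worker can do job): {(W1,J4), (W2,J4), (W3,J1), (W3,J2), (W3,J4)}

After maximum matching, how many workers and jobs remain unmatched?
Unmatched: 1 workers, 2 jobs

Maximum matching size: 2
Workers: 3 total, 2 matched, 1 unmatched
Jobs: 4 total, 2 matched, 2 unmatched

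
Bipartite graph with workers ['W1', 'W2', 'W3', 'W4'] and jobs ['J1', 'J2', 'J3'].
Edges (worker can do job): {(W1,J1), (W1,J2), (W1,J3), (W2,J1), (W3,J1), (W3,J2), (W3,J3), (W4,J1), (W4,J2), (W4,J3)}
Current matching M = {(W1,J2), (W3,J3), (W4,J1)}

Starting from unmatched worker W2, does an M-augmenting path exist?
No augmenting path from W2

Alternating search from W2 reaches jobs: {J1, J2, J3}.
Every reachable job is already matched in M, and following those matched edges back to workers exposes no further unvisited jobs.
No M-augmenting path from W2 exists.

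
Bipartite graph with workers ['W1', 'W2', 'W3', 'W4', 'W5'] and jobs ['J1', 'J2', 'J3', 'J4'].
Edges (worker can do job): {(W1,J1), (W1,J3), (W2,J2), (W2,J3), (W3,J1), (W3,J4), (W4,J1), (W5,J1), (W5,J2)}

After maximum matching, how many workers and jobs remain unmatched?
Unmatched: 1 workers, 0 jobs

Maximum matching size: 4
Workers: 5 total, 4 matched, 1 unmatched
Jobs: 4 total, 4 matched, 0 unmatched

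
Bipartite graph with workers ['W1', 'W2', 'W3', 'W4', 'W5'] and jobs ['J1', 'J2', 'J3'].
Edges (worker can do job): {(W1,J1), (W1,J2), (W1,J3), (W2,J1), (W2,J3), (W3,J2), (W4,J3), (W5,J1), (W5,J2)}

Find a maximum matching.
Matching: {(W3,J2), (W4,J3), (W5,J1)}

Maximum matching (size 3):
  W3 → J2
  W4 → J3
  W5 → J1

Each worker is assigned to at most one job, and each job to at most one worker.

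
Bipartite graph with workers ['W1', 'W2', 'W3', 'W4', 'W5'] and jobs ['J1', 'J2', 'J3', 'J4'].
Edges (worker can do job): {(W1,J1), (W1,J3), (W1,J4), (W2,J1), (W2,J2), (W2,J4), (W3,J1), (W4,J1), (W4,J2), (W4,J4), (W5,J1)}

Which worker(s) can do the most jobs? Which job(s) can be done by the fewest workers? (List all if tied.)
Most versatile: W1, W2, W4 (3 jobs); Least covered: J3 (1 workers)

Worker degrees (jobs they can do): W1:3, W2:3, W3:1, W4:3, W5:1
Job degrees (workers who can do it): J1:5, J2:2, J3:1, J4:3

Maximum worker degree is 3, achieved by: W1, W2, W4
Minimum job degree is 1, achieved by: J3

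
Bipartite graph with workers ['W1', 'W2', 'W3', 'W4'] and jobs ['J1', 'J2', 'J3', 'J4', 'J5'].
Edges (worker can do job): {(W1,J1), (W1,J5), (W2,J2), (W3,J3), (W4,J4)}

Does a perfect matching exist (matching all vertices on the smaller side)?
Yes, perfect matching exists (size 4)

Perfect matching: {(W1,J1), (W2,J2), (W3,J3), (W4,J4)}
All 4 vertices on the smaller side are matched.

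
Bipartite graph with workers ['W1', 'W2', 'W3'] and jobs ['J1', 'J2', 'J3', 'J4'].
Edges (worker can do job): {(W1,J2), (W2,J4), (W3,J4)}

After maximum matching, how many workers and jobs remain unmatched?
Unmatched: 1 workers, 2 jobs

Maximum matching size: 2
Workers: 3 total, 2 matched, 1 unmatched
Jobs: 4 total, 2 matched, 2 unmatched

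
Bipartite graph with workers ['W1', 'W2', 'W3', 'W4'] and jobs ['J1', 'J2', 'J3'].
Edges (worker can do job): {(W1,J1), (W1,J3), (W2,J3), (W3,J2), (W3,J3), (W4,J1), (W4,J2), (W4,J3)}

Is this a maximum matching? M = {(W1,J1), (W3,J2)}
No, size 2 is not maximum

Proposed matching has size 2.
Maximum matching size for this graph: 3.

This is NOT maximum - can be improved to size 3.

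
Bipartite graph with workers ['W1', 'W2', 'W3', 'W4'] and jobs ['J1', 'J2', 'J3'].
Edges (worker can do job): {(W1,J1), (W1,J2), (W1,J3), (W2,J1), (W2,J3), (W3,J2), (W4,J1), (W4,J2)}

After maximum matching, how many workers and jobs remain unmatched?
Unmatched: 1 workers, 0 jobs

Maximum matching size: 3
Workers: 4 total, 3 matched, 1 unmatched
Jobs: 3 total, 3 matched, 0 unmatched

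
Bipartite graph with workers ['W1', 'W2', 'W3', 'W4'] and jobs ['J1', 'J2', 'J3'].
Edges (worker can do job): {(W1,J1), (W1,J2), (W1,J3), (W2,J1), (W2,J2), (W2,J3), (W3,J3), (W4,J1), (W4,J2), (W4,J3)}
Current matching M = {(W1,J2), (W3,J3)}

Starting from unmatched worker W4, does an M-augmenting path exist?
Yes: W4 → J1

An M-augmenting path alternates non-matching / matching edges, starting and ending at unmatched vertices.
Path: W4 → J1
(J1 is unmatched in M, so the path is augmenting.)
Flipping edges along this path would increase |M| from 2 to 3.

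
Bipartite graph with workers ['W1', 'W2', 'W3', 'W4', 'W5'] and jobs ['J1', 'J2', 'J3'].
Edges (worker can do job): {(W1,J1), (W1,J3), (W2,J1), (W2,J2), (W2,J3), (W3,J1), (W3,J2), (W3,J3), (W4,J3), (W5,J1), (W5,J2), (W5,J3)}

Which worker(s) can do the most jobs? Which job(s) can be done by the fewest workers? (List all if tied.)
Most versatile: W2, W3, W5 (3 jobs); Least covered: J2 (3 workers)

Worker degrees (jobs they can do): W1:2, W2:3, W3:3, W4:1, W5:3
Job degrees (workers who can do it): J1:4, J2:3, J3:5

Maximum worker degree is 3, achieved by: W2, W3, W5
Minimum job degree is 3, achieved by: J2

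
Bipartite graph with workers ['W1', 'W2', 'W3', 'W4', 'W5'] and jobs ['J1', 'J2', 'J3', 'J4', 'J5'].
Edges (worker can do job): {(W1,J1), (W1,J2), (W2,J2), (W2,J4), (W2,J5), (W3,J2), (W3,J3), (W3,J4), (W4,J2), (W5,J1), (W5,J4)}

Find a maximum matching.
Matching: {(W1,J1), (W2,J5), (W3,J3), (W4,J2), (W5,J4)}

Maximum matching (size 5):
  W1 → J1
  W2 → J5
  W3 → J3
  W4 → J2
  W5 → J4

Each worker is assigned to at most one job, and each job to at most one worker.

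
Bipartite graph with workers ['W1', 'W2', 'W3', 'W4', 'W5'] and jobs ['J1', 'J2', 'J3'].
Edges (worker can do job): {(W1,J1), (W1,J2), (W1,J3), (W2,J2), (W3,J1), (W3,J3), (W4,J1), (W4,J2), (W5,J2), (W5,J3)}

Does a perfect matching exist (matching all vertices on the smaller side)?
Yes, perfect matching exists (size 3)

Perfect matching: {(W3,J3), (W4,J1), (W5,J2)}
All 3 vertices on the smaller side are matched.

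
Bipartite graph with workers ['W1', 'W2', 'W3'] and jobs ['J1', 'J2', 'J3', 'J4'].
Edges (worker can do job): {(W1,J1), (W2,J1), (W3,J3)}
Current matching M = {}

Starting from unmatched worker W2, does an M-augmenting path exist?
Yes: W2 → J1

An M-augmenting path alternates non-matching / matching edges, starting and ending at unmatched vertices.
Path: W2 → J1
(J1 is unmatched in M, so the path is augmenting.)
Flipping edges along this path would increase |M| from 0 to 1.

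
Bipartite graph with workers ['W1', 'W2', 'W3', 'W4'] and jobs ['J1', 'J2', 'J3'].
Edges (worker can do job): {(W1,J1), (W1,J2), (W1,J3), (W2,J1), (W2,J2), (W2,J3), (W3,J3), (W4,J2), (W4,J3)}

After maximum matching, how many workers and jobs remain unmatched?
Unmatched: 1 workers, 0 jobs

Maximum matching size: 3
Workers: 4 total, 3 matched, 1 unmatched
Jobs: 3 total, 3 matched, 0 unmatched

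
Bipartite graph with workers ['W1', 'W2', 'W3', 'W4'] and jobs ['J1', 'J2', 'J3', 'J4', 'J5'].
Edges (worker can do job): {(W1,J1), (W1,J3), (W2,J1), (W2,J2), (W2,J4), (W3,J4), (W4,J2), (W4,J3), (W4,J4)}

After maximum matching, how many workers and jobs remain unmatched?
Unmatched: 0 workers, 1 jobs

Maximum matching size: 4
Workers: 4 total, 4 matched, 0 unmatched
Jobs: 5 total, 4 matched, 1 unmatched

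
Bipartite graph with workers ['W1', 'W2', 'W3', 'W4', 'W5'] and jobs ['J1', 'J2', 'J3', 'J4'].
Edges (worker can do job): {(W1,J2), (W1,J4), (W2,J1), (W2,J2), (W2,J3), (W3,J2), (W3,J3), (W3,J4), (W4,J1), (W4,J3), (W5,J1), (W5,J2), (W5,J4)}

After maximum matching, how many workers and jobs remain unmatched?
Unmatched: 1 workers, 0 jobs

Maximum matching size: 4
Workers: 5 total, 4 matched, 1 unmatched
Jobs: 4 total, 4 matched, 0 unmatched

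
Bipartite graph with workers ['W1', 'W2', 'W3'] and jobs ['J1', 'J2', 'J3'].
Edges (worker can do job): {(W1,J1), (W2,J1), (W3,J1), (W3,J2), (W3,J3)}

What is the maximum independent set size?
Maximum independent set = 4

By König's theorem:
- Min vertex cover = Max matching = 2
- Max independent set = Total vertices - Min vertex cover
- Max independent set = 6 - 2 = 4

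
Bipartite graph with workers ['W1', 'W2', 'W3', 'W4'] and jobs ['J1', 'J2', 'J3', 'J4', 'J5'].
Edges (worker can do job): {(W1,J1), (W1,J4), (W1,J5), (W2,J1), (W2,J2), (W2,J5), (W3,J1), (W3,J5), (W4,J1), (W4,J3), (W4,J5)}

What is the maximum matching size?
Maximum matching size = 4

Maximum matching: {(W1,J4), (W2,J2), (W3,J1), (W4,J5)}
Size: 4

This assigns 4 workers to 4 distinct jobs.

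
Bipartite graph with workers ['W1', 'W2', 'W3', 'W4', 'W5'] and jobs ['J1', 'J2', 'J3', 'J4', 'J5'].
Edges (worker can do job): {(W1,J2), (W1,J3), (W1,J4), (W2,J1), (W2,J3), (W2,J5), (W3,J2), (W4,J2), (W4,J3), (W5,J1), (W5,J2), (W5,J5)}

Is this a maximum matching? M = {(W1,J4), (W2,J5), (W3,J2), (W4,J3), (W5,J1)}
Yes, size 5 is maximum

Proposed matching has size 5.
Maximum matching size for this graph: 5.

This is a maximum matching.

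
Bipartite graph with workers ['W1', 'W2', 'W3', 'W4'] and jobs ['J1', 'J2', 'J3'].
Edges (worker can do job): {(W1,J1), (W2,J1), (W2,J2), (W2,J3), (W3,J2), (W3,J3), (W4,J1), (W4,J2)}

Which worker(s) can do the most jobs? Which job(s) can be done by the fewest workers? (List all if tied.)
Most versatile: W2 (3 jobs); Least covered: J3 (2 workers)

Worker degrees (jobs they can do): W1:1, W2:3, W3:2, W4:2
Job degrees (workers who can do it): J1:3, J2:3, J3:2

Maximum worker degree is 3, achieved by: W2
Minimum job degree is 2, achieved by: J3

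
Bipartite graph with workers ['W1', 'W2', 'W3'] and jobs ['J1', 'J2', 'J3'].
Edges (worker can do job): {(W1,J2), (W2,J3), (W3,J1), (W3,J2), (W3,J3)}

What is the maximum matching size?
Maximum matching size = 3

Maximum matching: {(W1,J2), (W2,J3), (W3,J1)}
Size: 3

This assigns 3 workers to 3 distinct jobs.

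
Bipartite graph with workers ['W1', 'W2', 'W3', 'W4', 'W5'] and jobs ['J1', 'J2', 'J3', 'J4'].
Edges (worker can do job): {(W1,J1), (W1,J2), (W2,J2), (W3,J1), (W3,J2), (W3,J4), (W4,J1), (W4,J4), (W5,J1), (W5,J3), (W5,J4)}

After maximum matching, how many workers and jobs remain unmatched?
Unmatched: 1 workers, 0 jobs

Maximum matching size: 4
Workers: 5 total, 4 matched, 1 unmatched
Jobs: 4 total, 4 matched, 0 unmatched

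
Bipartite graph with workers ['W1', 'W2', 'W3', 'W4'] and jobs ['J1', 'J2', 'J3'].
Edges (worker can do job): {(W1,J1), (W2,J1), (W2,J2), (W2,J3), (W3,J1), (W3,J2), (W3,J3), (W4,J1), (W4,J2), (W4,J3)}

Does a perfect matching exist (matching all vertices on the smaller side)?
Yes, perfect matching exists (size 3)

Perfect matching: {(W2,J2), (W3,J3), (W4,J1)}
All 3 vertices on the smaller side are matched.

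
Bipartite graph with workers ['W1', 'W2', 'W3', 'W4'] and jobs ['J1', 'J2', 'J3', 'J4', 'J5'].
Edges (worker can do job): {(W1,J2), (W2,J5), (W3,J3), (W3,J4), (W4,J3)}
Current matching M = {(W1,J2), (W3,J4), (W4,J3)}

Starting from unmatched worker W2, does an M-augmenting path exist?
Yes: W2 → J5

An M-augmenting path alternates non-matching / matching edges, starting and ending at unmatched vertices.
Path: W2 → J5
(J5 is unmatched in M, so the path is augmenting.)
Flipping edges along this path would increase |M| from 3 to 4.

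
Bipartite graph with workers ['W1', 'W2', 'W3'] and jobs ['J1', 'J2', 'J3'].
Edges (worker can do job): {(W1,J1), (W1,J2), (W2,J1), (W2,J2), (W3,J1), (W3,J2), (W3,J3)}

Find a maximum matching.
Matching: {(W1,J1), (W2,J2), (W3,J3)}

Maximum matching (size 3):
  W1 → J1
  W2 → J2
  W3 → J3

Each worker is assigned to at most one job, and each job to at most one worker.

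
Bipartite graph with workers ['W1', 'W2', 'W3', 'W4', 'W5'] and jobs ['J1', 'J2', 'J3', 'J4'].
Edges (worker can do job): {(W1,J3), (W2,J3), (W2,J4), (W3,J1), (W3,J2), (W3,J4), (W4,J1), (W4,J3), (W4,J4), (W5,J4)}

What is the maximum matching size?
Maximum matching size = 4

Maximum matching: {(W1,J3), (W3,J2), (W4,J1), (W5,J4)}
Size: 4

This assigns 4 workers to 4 distinct jobs.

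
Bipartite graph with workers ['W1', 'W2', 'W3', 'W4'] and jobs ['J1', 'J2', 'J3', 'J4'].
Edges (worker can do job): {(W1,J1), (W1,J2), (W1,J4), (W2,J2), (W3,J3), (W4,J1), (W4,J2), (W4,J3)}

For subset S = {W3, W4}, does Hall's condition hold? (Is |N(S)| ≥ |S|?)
Yes: |N(S)| = 3, |S| = 2

Subset S = {W3, W4}
Neighbors N(S) = {J1, J2, J3}

|N(S)| = 3, |S| = 2
Hall's condition: |N(S)| ≥ |S| is satisfied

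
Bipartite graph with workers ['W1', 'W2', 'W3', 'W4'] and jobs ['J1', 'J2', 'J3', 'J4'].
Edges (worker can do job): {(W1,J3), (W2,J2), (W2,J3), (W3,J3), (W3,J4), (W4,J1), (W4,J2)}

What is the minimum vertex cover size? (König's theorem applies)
Minimum vertex cover size = 4

By König's theorem: in bipartite graphs,
min vertex cover = max matching = 4

Maximum matching has size 4, so minimum vertex cover also has size 4.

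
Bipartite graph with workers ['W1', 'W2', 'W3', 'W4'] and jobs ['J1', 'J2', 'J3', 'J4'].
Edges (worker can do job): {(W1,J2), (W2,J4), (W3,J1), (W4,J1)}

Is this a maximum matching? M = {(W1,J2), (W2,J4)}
No, size 2 is not maximum

Proposed matching has size 2.
Maximum matching size for this graph: 3.

This is NOT maximum - can be improved to size 3.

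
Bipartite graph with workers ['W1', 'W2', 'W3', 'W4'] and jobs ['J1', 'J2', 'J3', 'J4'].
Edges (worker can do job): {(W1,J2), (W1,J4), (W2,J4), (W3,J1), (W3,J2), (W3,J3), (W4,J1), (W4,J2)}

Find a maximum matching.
Matching: {(W1,J2), (W2,J4), (W3,J3), (W4,J1)}

Maximum matching (size 4):
  W1 → J2
  W2 → J4
  W3 → J3
  W4 → J1

Each worker is assigned to at most one job, and each job to at most one worker.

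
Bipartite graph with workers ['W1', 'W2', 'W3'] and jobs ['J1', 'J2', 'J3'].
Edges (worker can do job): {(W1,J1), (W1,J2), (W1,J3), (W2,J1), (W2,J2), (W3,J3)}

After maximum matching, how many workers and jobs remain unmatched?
Unmatched: 0 workers, 0 jobs

Maximum matching size: 3
Workers: 3 total, 3 matched, 0 unmatched
Jobs: 3 total, 3 matched, 0 unmatched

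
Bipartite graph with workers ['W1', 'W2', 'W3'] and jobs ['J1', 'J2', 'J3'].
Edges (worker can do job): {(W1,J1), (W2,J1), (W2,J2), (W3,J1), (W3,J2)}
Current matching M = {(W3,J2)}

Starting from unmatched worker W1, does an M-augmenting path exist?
Yes: W1 → J1

An M-augmenting path alternates non-matching / matching edges, starting and ending at unmatched vertices.
Path: W1 → J1
(J1 is unmatched in M, so the path is augmenting.)
Flipping edges along this path would increase |M| from 1 to 2.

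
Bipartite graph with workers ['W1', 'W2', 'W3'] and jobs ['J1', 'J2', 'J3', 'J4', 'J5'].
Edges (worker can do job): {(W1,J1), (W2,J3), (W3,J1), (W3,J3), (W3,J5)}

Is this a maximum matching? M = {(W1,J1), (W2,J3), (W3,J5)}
Yes, size 3 is maximum

Proposed matching has size 3.
Maximum matching size for this graph: 3.

This is a maximum matching.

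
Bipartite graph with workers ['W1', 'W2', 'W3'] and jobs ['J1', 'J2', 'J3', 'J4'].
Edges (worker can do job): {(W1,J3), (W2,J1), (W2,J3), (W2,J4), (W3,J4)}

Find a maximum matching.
Matching: {(W1,J3), (W2,J1), (W3,J4)}

Maximum matching (size 3):
  W1 → J3
  W2 → J1
  W3 → J4

Each worker is assigned to at most one job, and each job to at most one worker.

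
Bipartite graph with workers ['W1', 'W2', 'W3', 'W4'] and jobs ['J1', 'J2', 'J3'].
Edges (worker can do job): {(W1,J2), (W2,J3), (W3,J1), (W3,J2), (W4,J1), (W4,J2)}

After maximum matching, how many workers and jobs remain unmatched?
Unmatched: 1 workers, 0 jobs

Maximum matching size: 3
Workers: 4 total, 3 matched, 1 unmatched
Jobs: 3 total, 3 matched, 0 unmatched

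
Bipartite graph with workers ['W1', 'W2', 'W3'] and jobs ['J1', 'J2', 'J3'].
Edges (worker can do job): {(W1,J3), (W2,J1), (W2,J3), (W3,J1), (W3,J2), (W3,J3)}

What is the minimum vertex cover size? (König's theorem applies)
Minimum vertex cover size = 3

By König's theorem: in bipartite graphs,
min vertex cover = max matching = 3

Maximum matching has size 3, so minimum vertex cover also has size 3.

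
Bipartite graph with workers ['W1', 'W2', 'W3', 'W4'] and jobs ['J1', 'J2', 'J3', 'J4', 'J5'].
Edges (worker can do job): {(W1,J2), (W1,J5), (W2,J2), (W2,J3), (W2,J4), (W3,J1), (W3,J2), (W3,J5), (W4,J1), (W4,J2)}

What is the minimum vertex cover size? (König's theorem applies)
Minimum vertex cover size = 4

By König's theorem: in bipartite graphs,
min vertex cover = max matching = 4

Maximum matching has size 4, so minimum vertex cover also has size 4.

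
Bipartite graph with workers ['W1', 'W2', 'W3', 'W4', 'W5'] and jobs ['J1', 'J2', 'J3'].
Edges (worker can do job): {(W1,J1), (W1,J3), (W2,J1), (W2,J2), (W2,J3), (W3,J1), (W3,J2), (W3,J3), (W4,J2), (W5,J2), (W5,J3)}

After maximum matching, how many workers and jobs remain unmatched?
Unmatched: 2 workers, 0 jobs

Maximum matching size: 3
Workers: 5 total, 3 matched, 2 unmatched
Jobs: 3 total, 3 matched, 0 unmatched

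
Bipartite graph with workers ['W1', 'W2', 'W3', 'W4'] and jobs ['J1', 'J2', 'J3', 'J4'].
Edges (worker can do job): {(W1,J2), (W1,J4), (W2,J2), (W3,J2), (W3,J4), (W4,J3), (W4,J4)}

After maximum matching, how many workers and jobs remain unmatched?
Unmatched: 1 workers, 1 jobs

Maximum matching size: 3
Workers: 4 total, 3 matched, 1 unmatched
Jobs: 4 total, 3 matched, 1 unmatched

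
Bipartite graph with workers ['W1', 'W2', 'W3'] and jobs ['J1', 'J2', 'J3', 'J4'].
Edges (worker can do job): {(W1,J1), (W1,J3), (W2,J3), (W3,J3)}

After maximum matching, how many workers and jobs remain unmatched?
Unmatched: 1 workers, 2 jobs

Maximum matching size: 2
Workers: 3 total, 2 matched, 1 unmatched
Jobs: 4 total, 2 matched, 2 unmatched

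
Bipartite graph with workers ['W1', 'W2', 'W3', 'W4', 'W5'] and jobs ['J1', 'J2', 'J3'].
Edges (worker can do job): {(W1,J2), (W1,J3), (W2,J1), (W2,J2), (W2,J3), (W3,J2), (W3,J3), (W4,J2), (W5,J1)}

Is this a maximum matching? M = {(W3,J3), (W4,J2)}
No, size 2 is not maximum

Proposed matching has size 2.
Maximum matching size for this graph: 3.

This is NOT maximum - can be improved to size 3.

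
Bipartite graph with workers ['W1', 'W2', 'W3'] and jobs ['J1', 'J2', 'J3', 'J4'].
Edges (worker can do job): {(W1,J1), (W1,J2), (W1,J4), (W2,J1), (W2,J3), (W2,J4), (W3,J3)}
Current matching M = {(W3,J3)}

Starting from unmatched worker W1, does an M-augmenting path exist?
Yes: W1 → J2

An M-augmenting path alternates non-matching / matching edges, starting and ending at unmatched vertices.
Path: W1 → J2
(J2 is unmatched in M, so the path is augmenting.)
Flipping edges along this path would increase |M| from 1 to 2.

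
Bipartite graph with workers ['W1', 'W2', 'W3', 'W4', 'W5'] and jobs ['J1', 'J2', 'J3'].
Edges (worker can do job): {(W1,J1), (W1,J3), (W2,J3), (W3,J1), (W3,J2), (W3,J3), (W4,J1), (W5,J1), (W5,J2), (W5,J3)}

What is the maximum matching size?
Maximum matching size = 3

Maximum matching: {(W3,J2), (W4,J1), (W5,J3)}
Size: 3

This assigns 3 workers to 3 distinct jobs.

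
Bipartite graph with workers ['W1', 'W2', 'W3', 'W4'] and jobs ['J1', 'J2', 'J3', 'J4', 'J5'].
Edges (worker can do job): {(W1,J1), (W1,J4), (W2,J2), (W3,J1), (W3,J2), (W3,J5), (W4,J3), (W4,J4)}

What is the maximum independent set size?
Maximum independent set = 5

By König's theorem:
- Min vertex cover = Max matching = 4
- Max independent set = Total vertices - Min vertex cover
- Max independent set = 9 - 4 = 5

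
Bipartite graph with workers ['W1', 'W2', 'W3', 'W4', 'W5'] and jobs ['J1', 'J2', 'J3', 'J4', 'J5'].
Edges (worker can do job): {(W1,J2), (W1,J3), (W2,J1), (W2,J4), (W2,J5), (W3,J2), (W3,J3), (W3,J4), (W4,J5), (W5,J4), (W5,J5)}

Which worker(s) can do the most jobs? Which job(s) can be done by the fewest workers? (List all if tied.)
Most versatile: W2, W3 (3 jobs); Least covered: J1 (1 workers)

Worker degrees (jobs they can do): W1:2, W2:3, W3:3, W4:1, W5:2
Job degrees (workers who can do it): J1:1, J2:2, J3:2, J4:3, J5:3

Maximum worker degree is 3, achieved by: W2, W3
Minimum job degree is 1, achieved by: J1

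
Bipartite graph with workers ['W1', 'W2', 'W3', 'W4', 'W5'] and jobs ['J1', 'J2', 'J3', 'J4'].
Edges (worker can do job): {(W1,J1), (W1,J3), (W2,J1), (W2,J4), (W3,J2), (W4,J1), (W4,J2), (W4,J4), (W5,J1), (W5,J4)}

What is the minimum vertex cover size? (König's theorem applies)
Minimum vertex cover size = 4

By König's theorem: in bipartite graphs,
min vertex cover = max matching = 4

Maximum matching has size 4, so minimum vertex cover also has size 4.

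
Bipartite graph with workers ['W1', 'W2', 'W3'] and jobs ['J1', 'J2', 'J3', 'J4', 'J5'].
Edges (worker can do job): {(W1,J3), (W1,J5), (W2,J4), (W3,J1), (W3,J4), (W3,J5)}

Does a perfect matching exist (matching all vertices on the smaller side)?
Yes, perfect matching exists (size 3)

Perfect matching: {(W1,J5), (W2,J4), (W3,J1)}
All 3 vertices on the smaller side are matched.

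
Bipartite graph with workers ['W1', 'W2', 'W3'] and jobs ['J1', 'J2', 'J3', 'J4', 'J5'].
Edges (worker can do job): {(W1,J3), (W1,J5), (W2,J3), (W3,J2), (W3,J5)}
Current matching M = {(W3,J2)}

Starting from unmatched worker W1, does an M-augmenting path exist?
Yes: W1 → J3

An M-augmenting path alternates non-matching / matching edges, starting and ending at unmatched vertices.
Path: W1 → J3
(J3 is unmatched in M, so the path is augmenting.)
Flipping edges along this path would increase |M| from 1 to 2.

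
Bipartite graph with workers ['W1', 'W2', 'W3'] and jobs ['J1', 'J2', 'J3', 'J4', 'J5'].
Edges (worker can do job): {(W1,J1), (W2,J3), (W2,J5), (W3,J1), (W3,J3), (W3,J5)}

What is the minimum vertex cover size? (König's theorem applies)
Minimum vertex cover size = 3

By König's theorem: in bipartite graphs,
min vertex cover = max matching = 3

Maximum matching has size 3, so minimum vertex cover also has size 3.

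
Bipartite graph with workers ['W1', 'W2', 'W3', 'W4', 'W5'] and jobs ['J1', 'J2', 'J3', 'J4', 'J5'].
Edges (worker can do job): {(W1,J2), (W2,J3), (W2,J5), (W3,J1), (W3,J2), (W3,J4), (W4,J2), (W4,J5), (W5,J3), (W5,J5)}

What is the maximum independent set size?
Maximum independent set = 6

By König's theorem:
- Min vertex cover = Max matching = 4
- Max independent set = Total vertices - Min vertex cover
- Max independent set = 10 - 4 = 6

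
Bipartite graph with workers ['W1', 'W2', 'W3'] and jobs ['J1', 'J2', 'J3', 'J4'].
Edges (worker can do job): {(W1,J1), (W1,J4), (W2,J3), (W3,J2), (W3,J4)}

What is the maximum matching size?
Maximum matching size = 3

Maximum matching: {(W1,J1), (W2,J3), (W3,J2)}
Size: 3

This assigns 3 workers to 3 distinct jobs.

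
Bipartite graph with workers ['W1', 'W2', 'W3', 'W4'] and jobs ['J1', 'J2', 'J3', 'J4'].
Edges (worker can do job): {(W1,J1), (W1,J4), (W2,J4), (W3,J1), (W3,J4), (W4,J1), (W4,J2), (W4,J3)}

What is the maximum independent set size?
Maximum independent set = 5

By König's theorem:
- Min vertex cover = Max matching = 3
- Max independent set = Total vertices - Min vertex cover
- Max independent set = 8 - 3 = 5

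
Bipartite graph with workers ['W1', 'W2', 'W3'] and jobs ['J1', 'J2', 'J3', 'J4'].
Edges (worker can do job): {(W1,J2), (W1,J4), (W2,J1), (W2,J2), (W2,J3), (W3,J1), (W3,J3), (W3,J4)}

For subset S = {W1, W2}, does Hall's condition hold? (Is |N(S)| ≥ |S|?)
Yes: |N(S)| = 4, |S| = 2

Subset S = {W1, W2}
Neighbors N(S) = {J1, J2, J3, J4}

|N(S)| = 4, |S| = 2
Hall's condition: |N(S)| ≥ |S| is satisfied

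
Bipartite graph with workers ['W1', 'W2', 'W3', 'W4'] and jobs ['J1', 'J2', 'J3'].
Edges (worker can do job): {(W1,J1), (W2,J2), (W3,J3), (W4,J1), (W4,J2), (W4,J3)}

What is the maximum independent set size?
Maximum independent set = 4

By König's theorem:
- Min vertex cover = Max matching = 3
- Max independent set = Total vertices - Min vertex cover
- Max independent set = 7 - 3 = 4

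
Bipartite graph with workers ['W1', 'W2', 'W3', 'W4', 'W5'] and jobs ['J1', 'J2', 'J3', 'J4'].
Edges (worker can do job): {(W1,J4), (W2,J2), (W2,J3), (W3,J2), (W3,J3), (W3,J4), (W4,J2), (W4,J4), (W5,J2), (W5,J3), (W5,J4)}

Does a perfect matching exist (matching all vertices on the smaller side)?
No, maximum matching has size 3 < 4

Maximum matching has size 3, need 4 for perfect matching.
Unmatched workers: ['W4', 'W1']
Unmatched jobs: ['J1']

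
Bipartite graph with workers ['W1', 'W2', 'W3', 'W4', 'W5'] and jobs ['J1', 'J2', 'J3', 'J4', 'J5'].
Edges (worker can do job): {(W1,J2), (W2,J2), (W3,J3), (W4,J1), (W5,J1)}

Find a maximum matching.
Matching: {(W1,J2), (W3,J3), (W5,J1)}

Maximum matching (size 3):
  W1 → J2
  W3 → J3
  W5 → J1

Each worker is assigned to at most one job, and each job to at most one worker.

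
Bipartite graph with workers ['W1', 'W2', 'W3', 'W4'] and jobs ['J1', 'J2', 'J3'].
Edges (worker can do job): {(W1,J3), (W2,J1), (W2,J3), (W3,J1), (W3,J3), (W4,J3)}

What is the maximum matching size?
Maximum matching size = 2

Maximum matching: {(W3,J1), (W4,J3)}
Size: 2

This assigns 2 workers to 2 distinct jobs.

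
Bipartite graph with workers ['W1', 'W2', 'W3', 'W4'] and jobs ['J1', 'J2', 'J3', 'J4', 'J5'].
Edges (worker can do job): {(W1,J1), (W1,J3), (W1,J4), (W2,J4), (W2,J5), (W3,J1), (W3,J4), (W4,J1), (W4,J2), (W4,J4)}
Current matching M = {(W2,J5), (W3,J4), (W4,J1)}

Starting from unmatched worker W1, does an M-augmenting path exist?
Yes: W1 → J3

An M-augmenting path alternates non-matching / matching edges, starting and ending at unmatched vertices.
Path: W1 → J3
(J3 is unmatched in M, so the path is augmenting.)
Flipping edges along this path would increase |M| from 3 to 4.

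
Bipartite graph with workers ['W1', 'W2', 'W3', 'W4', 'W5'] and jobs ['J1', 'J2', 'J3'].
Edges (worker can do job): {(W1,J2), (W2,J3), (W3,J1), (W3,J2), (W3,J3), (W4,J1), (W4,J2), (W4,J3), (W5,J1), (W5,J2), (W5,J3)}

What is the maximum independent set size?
Maximum independent set = 5

By König's theorem:
- Min vertex cover = Max matching = 3
- Max independent set = Total vertices - Min vertex cover
- Max independent set = 8 - 3 = 5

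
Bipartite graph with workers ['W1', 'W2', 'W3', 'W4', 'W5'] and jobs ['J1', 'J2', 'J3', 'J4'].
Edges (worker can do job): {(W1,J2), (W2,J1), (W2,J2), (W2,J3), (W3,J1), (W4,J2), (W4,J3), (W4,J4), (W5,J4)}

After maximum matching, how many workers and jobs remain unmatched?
Unmatched: 1 workers, 0 jobs

Maximum matching size: 4
Workers: 5 total, 4 matched, 1 unmatched
Jobs: 4 total, 4 matched, 0 unmatched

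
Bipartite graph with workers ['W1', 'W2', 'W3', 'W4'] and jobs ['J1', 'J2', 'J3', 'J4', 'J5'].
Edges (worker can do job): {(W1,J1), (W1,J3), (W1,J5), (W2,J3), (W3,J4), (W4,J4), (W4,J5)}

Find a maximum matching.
Matching: {(W1,J1), (W2,J3), (W3,J4), (W4,J5)}

Maximum matching (size 4):
  W1 → J1
  W2 → J3
  W3 → J4
  W4 → J5

Each worker is assigned to at most one job, and each job to at most one worker.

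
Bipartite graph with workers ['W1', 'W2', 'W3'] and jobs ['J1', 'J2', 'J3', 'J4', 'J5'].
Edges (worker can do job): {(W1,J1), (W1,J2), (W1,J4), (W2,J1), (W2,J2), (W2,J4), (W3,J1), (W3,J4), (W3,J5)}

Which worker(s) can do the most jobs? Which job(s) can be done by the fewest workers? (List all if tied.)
Most versatile: W1, W2, W3 (3 jobs); Least covered: J3 (0 workers)

Worker degrees (jobs they can do): W1:3, W2:3, W3:3
Job degrees (workers who can do it): J1:3, J2:2, J3:0, J4:3, J5:1

Maximum worker degree is 3, achieved by: W1, W2, W3
Minimum job degree is 0, achieved by: J3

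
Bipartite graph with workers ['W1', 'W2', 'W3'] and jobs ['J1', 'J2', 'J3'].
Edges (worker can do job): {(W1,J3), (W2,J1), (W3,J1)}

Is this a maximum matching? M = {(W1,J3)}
No, size 1 is not maximum

Proposed matching has size 1.
Maximum matching size for this graph: 2.

This is NOT maximum - can be improved to size 2.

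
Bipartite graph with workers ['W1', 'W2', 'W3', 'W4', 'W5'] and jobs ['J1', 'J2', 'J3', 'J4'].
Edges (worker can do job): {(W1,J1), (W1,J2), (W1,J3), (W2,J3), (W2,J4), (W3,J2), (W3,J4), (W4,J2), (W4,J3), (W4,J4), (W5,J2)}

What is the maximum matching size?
Maximum matching size = 4

Maximum matching: {(W1,J1), (W3,J4), (W4,J3), (W5,J2)}
Size: 4

This assigns 4 workers to 4 distinct jobs.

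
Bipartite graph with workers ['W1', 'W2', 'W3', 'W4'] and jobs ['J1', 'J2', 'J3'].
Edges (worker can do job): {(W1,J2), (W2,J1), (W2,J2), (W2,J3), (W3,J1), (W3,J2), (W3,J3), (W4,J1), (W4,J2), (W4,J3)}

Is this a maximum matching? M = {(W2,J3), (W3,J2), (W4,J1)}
Yes, size 3 is maximum

Proposed matching has size 3.
Maximum matching size for this graph: 3.

This is a maximum matching.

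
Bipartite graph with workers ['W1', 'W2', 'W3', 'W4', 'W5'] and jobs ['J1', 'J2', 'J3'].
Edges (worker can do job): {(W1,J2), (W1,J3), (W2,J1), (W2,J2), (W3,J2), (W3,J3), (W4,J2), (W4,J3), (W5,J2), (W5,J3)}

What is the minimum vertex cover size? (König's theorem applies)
Minimum vertex cover size = 3

By König's theorem: in bipartite graphs,
min vertex cover = max matching = 3

Maximum matching has size 3, so minimum vertex cover also has size 3.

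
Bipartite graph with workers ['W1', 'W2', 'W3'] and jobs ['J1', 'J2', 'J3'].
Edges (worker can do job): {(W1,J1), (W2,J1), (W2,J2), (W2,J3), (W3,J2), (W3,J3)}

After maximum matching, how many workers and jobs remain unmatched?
Unmatched: 0 workers, 0 jobs

Maximum matching size: 3
Workers: 3 total, 3 matched, 0 unmatched
Jobs: 3 total, 3 matched, 0 unmatched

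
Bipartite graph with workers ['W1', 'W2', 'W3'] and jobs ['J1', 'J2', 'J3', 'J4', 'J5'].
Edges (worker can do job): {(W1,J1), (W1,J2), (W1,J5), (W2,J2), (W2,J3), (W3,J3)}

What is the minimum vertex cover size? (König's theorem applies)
Minimum vertex cover size = 3

By König's theorem: in bipartite graphs,
min vertex cover = max matching = 3

Maximum matching has size 3, so minimum vertex cover also has size 3.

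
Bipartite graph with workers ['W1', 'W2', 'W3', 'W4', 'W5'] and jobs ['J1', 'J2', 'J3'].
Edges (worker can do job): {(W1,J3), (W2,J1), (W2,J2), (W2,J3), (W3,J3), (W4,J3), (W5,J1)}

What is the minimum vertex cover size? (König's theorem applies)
Minimum vertex cover size = 3

By König's theorem: in bipartite graphs,
min vertex cover = max matching = 3

Maximum matching has size 3, so minimum vertex cover also has size 3.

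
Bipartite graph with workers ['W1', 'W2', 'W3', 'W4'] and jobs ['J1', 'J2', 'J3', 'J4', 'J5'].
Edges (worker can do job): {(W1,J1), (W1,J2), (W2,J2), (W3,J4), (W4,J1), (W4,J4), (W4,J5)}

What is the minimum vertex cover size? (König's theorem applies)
Minimum vertex cover size = 4

By König's theorem: in bipartite graphs,
min vertex cover = max matching = 4

Maximum matching has size 4, so minimum vertex cover also has size 4.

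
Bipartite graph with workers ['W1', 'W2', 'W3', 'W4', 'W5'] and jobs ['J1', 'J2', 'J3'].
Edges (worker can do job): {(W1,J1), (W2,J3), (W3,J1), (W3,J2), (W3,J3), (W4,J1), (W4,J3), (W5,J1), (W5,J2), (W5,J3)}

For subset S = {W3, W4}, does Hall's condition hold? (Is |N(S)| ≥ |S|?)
Yes: |N(S)| = 3, |S| = 2

Subset S = {W3, W4}
Neighbors N(S) = {J1, J2, J3}

|N(S)| = 3, |S| = 2
Hall's condition: |N(S)| ≥ |S| is satisfied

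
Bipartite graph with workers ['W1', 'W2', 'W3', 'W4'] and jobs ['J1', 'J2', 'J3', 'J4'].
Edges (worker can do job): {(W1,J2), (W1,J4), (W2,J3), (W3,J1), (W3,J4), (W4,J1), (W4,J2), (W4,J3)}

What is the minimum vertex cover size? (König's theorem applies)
Minimum vertex cover size = 4

By König's theorem: in bipartite graphs,
min vertex cover = max matching = 4

Maximum matching has size 4, so minimum vertex cover also has size 4.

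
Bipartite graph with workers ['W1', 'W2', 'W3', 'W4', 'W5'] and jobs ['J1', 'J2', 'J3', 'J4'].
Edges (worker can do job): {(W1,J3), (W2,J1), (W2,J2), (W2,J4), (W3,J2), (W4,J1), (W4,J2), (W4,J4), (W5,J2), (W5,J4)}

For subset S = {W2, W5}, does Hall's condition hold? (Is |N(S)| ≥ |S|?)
Yes: |N(S)| = 3, |S| = 2

Subset S = {W2, W5}
Neighbors N(S) = {J1, J2, J4}

|N(S)| = 3, |S| = 2
Hall's condition: |N(S)| ≥ |S| is satisfied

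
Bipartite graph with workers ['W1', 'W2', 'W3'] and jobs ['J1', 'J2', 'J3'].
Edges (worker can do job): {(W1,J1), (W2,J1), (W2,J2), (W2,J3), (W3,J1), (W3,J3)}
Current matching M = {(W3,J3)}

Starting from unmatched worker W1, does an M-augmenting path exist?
Yes: W1 → J1

An M-augmenting path alternates non-matching / matching edges, starting and ending at unmatched vertices.
Path: W1 → J1
(J1 is unmatched in M, so the path is augmenting.)
Flipping edges along this path would increase |M| from 1 to 2.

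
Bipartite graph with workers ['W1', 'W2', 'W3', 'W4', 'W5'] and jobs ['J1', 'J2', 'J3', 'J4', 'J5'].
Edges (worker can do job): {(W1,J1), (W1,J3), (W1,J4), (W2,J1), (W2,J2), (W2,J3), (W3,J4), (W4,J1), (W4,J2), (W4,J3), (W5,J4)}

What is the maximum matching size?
Maximum matching size = 4

Maximum matching: {(W1,J3), (W2,J2), (W3,J4), (W4,J1)}
Size: 4

This assigns 4 workers to 4 distinct jobs.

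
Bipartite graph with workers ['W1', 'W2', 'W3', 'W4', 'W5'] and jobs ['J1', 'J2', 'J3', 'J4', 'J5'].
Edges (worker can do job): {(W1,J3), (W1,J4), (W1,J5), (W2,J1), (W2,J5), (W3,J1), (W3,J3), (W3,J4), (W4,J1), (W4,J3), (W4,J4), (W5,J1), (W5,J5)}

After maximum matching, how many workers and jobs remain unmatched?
Unmatched: 1 workers, 1 jobs

Maximum matching size: 4
Workers: 5 total, 4 matched, 1 unmatched
Jobs: 5 total, 4 matched, 1 unmatched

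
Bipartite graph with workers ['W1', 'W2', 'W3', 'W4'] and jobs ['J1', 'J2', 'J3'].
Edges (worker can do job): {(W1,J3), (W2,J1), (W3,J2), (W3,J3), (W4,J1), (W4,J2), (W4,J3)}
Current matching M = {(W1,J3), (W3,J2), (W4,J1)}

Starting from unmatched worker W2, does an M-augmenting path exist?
No augmenting path from W2

Alternating search from W2 reaches jobs: {J1, J2, J3}.
Every reachable job is already matched in M, and following those matched edges back to workers exposes no further unvisited jobs.
No M-augmenting path from W2 exists.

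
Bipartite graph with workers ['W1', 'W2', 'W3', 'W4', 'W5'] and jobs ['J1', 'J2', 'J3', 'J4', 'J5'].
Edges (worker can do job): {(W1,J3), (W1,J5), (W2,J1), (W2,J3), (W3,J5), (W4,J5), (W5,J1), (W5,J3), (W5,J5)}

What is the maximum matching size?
Maximum matching size = 3

Maximum matching: {(W1,J3), (W3,J5), (W5,J1)}
Size: 3

This assigns 3 workers to 3 distinct jobs.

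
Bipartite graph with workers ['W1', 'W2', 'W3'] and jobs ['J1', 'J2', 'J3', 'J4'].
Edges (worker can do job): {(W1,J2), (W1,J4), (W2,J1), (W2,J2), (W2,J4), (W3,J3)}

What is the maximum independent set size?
Maximum independent set = 4

By König's theorem:
- Min vertex cover = Max matching = 3
- Max independent set = Total vertices - Min vertex cover
- Max independent set = 7 - 3 = 4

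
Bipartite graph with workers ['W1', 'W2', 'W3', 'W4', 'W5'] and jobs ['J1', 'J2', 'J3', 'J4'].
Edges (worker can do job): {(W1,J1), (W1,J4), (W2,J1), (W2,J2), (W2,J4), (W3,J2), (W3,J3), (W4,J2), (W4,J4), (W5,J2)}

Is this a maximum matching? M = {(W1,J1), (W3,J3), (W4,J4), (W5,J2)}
Yes, size 4 is maximum

Proposed matching has size 4.
Maximum matching size for this graph: 4.

This is a maximum matching.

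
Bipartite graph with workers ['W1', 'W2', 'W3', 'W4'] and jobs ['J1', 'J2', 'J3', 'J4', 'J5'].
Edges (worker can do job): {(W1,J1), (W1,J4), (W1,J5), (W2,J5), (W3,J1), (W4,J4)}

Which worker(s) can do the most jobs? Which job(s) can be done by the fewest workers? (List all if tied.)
Most versatile: W1 (3 jobs); Least covered: J2, J3 (0 workers)

Worker degrees (jobs they can do): W1:3, W2:1, W3:1, W4:1
Job degrees (workers who can do it): J1:2, J2:0, J3:0, J4:2, J5:2

Maximum worker degree is 3, achieved by: W1
Minimum job degree is 0, achieved by: J2, J3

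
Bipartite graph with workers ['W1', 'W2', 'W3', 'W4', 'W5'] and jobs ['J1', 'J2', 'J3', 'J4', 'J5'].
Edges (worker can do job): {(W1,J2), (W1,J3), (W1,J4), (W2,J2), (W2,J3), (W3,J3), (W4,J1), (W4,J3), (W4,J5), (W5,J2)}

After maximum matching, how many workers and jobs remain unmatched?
Unmatched: 1 workers, 1 jobs

Maximum matching size: 4
Workers: 5 total, 4 matched, 1 unmatched
Jobs: 5 total, 4 matched, 1 unmatched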